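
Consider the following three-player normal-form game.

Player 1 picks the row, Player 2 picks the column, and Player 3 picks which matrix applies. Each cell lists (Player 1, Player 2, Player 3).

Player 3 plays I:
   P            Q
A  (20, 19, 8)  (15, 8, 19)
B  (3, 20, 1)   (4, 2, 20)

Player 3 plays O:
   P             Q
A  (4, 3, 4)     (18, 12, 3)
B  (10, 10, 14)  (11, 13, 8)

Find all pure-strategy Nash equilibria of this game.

Player 1 against (P, I): payoffs 20, 3 → best response A.
Player 1 against (P, O): payoffs 4, 10 → best response B.
Player 1 against (Q, I): payoffs 15, 4 → best response A.
Player 1 against (Q, O): payoffs 18, 11 → best response A.
Player 2 against (A, I): payoffs 19, 8 → best response P.
Player 2 against (A, O): payoffs 3, 12 → best response Q.
Player 2 against (B, I): payoffs 20, 2 → best response P.
Player 2 against (B, O): payoffs 10, 13 → best response Q.
Player 3 against (A, P): payoffs 8, 4 → best response I.
Player 3 against (A, Q): payoffs 19, 3 → best response I.
Player 3 against (B, P): payoffs 1, 14 → best response O.
Player 3 against (B, Q): payoffs 20, 8 → best response I.
Mutual best responses: (A, P, I).

Pure NE: (A, P, I)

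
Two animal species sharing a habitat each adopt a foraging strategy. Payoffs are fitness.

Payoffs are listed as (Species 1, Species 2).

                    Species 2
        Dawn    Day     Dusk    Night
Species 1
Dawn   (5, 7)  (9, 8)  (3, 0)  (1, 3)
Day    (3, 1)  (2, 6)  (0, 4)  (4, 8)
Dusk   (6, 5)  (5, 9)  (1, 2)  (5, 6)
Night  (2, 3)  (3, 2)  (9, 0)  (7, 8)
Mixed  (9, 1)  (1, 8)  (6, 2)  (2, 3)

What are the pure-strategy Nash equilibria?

(Dawn, Dawn): Species 1 can switch to Dusk (5 → 6). Not NE.
(Dawn, Day): Species 1 gets 9, best alternative 5; Species 2 gets 8, best alternative 7. No profitable deviation — NE.
(Dawn, Dusk): Species 1 can switch to Night (3 → 9). Not NE.
(Dawn, Night): Species 1 can switch to Day (1 → 4). Not NE.
(Day, Dawn): Species 1 can switch to Dawn (3 → 5). Not NE.
(Day, Day): Species 1 can switch to Dawn (2 → 9). Not NE.
(Day, Dusk): Species 1 can switch to Dawn (0 → 3). Not NE.
(Day, Night): Species 1 can switch to Dusk (4 → 5). Not NE.
(Dusk, Dawn): Species 1 can switch to Mixed (6 → 9). Not NE.
(Dusk, Day): Species 1 can switch to Dawn (5 → 9). Not NE.
(Dusk, Dusk): Species 1 can switch to Dawn (1 → 3). Not NE.
(Dusk, Night): Species 1 can switch to Night (5 → 7). Not NE.
(Night, Dawn): Species 1 can switch to Dawn (2 → 5). Not NE.
(Night, Night): Species 1 gets 7, best alternative 5; Species 2 gets 8, best alternative 3. No profitable deviation — NE.
(The remaining 6 profiles each have a profitable deviation by the same check.)

Pure-strategy Nash equilibria: (Dawn, Day); (Night, Night)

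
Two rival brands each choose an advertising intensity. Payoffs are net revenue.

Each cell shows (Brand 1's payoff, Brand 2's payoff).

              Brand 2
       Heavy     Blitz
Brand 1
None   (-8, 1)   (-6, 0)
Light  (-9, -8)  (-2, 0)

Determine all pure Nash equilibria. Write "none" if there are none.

Mark each player's best response to every combination of opponents' strategies; a profile where every player is best-responding is a pure Nash equilibrium.
Brand 1 against Heavy: payoffs -8, -9 → best response None.
Brand 1 against Blitz: payoffs -6, -2 → best response Light.
Brand 2 against None: payoffs 1, 0 → best response Heavy.
Brand 2 against Light: payoffs -8, 0 → best response Blitz.
Mutual best responses: (None, Heavy); (Light, Blitz).

Pure-strategy Nash equilibria: (None, Heavy) and (Light, Blitz)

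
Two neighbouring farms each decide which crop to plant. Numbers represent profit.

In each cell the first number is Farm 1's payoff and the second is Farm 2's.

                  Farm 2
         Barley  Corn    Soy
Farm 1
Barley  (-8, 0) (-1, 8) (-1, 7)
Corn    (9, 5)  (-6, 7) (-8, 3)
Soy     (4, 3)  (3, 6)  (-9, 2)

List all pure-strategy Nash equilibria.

Check each profile: it is a Nash equilibrium iff no player can strictly gain by switching unilaterally.
(Barley, Barley): Farm 1 can switch to Corn (-8 → 9). Not NE.
(Barley, Corn): Farm 1 can switch to Soy (-1 → 3). Not NE.
(Barley, Soy): Farm 2 can switch to Corn (7 → 8). Not NE.
(Corn, Barley): Farm 2 can switch to Corn (5 → 7). Not NE.
(Corn, Corn): Farm 1 can switch to Barley (-6 → -1). Not NE.
(Corn, Soy): Farm 1 can switch to Barley (-8 → -1). Not NE.
(Soy, Barley): Farm 1 can switch to Corn (4 → 9). Not NE.
(Soy, Corn): Farm 1 gets 3, best alternative -1; Farm 2 gets 6, best alternative 3. No profitable deviation — NE.
(Soy, Soy): Farm 1 can switch to Barley (-9 → -1). Not NE.

The unique pure-strategy Nash equilibrium is (Soy, Corn).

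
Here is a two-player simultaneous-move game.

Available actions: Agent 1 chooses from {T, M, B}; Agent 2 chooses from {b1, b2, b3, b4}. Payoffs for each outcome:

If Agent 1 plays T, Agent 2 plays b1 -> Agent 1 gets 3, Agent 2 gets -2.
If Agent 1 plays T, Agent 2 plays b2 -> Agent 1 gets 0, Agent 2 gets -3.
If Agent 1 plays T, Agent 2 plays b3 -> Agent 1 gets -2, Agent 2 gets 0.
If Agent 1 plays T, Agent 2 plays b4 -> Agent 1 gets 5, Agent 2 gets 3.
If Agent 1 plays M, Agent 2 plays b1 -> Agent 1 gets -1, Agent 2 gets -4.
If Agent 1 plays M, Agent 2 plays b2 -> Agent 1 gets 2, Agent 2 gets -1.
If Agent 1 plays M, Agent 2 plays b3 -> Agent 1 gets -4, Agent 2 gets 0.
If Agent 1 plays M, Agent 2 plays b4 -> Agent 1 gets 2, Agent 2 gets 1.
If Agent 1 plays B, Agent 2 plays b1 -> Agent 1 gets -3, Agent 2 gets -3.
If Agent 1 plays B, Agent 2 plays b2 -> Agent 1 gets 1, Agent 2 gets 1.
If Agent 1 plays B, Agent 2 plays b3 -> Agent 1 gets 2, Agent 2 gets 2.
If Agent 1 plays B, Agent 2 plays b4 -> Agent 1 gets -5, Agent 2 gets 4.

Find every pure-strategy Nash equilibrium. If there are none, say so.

The unique pure-strategy Nash equilibrium is (T, b4).

For each strategy profile, look for a profitable unilateral deviation.
(T, b1): Agent 2 can switch to b3 (-2 → 0). Not NE.
(T, b2): Agent 1 can switch to M (0 → 2). Not NE.
(T, b3): Agent 1 can switch to B (-2 → 2). Not NE.
(T, b4): Agent 1 gets 5, best alternative 2; Agent 2 gets 3, best alternative 0. No profitable deviation — NE.
(M, b1): Agent 1 can switch to T (-1 → 3). Not NE.
(M, b2): Agent 2 can switch to b3 (-1 → 0). Not NE.
(M, b3): Agent 1 can switch to T (-4 → -2). Not NE.
(M, b4): Agent 1 can switch to T (2 → 5). Not NE.
(B, b1): Agent 1 can switch to T (-3 → 3). Not NE.
(B, b2): Agent 1 can switch to M (1 → 2). Not NE.
(B, b3): Agent 2 can switch to b4 (2 → 4). Not NE.
(B, b4): Agent 1 can switch to T (-5 → 5). Not NE.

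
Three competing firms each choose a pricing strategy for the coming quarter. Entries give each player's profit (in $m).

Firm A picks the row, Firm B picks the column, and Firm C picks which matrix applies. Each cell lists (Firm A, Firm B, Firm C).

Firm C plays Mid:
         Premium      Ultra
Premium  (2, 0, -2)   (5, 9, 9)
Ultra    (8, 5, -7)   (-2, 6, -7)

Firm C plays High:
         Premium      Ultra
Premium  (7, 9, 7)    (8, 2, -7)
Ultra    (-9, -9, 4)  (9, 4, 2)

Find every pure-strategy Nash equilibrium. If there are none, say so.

Firm A against (Premium, Mid): payoffs 2, 8 → best response Ultra.
Firm A against (Premium, High): payoffs 7, -9 → best response Premium.
Firm A against (Ultra, Mid): payoffs 5, -2 → best response Premium.
Firm A against (Ultra, High): payoffs 8, 9 → best response Ultra.
Firm B against (Premium, Mid): payoffs 0, 9 → best response Ultra.
Firm B against (Premium, High): payoffs 9, 2 → best response Premium.
Firm B against (Ultra, Mid): payoffs 5, 6 → best response Ultra.
Firm B against (Ultra, High): payoffs -9, 4 → best response Ultra.
Firm C against (Premium, Premium): payoffs -2, 7 → best response High.
Firm C against (Premium, Ultra): payoffs 9, -7 → best response Mid.
Firm C against (Ultra, Premium): payoffs -7, 4 → best response High.
Firm C against (Ultra, Ultra): payoffs -7, 2 → best response High.
Mutual best responses: (Premium, Premium, High); (Premium, Ultra, Mid); (Ultra, Ultra, High).

(Premium, Premium, High); (Premium, Ultra, Mid); (Ultra, Ultra, High)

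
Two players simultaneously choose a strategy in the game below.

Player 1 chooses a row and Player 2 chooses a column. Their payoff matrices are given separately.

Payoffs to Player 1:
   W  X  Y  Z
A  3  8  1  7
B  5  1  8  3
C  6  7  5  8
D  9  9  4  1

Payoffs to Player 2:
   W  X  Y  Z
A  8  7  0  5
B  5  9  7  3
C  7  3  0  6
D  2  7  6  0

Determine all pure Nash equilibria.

Player 1 against W: payoffs 3, 5, 6, 9 → best response D.
Player 1 against X: payoffs 8, 1, 7, 9 → best response D.
Player 1 against Y: payoffs 1, 8, 5, 4 → best response B.
Player 1 against Z: payoffs 7, 3, 8, 1 → best response C.
Player 2 against A: payoffs 8, 7, 0, 5 → best response W.
Player 2 against B: payoffs 5, 9, 7, 3 → best response X.
Player 2 against C: payoffs 7, 3, 0, 6 → best response W.
Player 2 against D: payoffs 2, 7, 6, 0 → best response X.
Mutual best responses: (D, X).

Pure NE: (D, X)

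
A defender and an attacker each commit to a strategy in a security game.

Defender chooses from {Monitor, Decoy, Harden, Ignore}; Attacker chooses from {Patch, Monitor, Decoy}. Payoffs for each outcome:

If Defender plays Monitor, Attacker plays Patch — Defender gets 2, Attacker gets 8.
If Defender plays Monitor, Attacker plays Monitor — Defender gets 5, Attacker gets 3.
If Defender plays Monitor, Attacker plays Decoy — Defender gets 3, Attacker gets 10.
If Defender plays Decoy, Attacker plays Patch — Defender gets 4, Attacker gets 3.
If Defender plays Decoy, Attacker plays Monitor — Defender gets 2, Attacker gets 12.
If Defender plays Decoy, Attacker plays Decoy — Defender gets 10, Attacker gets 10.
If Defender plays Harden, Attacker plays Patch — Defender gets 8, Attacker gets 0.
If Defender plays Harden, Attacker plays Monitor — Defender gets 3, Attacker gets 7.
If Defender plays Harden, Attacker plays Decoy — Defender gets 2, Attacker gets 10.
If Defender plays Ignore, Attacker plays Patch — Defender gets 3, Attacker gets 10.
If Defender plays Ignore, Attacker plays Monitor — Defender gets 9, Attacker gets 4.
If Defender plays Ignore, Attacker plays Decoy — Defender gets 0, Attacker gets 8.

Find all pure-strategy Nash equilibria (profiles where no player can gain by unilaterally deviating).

For each strategy profile, look for a profitable unilateral deviation.
(Monitor, Patch): Defender can switch to Decoy (2 → 4). Not NE.
(Monitor, Monitor): Defender can switch to Ignore (5 → 9). Not NE.
(Monitor, Decoy): Defender can switch to Decoy (3 → 10). Not NE.
(Decoy, Patch): Defender can switch to Harden (4 → 8). Not NE.
(Decoy, Monitor): Defender can switch to Monitor (2 → 5). Not NE.
(Decoy, Decoy): Attacker can switch to Monitor (10 → 12). Not NE.
(Harden, Patch): Attacker can switch to Monitor (0 → 7). Not NE.
(Harden, Monitor): Defender can switch to Monitor (3 → 5). Not NE.
(The remaining 4 profiles each have a profitable deviation by the same check.)

This game has no pure Nash equilibrium.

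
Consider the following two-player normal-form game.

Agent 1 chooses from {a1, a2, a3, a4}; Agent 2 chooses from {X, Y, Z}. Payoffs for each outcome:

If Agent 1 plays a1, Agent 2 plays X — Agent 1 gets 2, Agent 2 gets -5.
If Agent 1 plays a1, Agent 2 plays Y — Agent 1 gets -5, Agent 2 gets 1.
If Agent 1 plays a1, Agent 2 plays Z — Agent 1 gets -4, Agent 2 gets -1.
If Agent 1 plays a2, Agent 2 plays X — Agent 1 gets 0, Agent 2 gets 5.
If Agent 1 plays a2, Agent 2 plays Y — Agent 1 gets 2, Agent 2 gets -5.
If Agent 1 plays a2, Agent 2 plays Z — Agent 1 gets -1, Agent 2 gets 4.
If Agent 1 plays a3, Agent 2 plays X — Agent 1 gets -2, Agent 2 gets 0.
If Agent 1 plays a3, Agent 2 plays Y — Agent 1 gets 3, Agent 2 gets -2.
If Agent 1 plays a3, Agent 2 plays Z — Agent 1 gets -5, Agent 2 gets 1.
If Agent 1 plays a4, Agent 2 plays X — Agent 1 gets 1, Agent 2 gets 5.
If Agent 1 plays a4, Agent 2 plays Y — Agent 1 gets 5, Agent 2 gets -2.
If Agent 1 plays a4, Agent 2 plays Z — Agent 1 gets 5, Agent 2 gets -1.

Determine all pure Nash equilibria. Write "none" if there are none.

Check each profile: it is a Nash equilibrium iff no player can strictly gain by switching unilaterally.
(a1, X): Agent 2 can switch to Y (-5 → 1). Not NE.
(a1, Y): Agent 1 can switch to a2 (-5 → 2). Not NE.
(a1, Z): Agent 1 can switch to a2 (-4 → -1). Not NE.
(a2, X): Agent 1 can switch to a1 (0 → 2). Not NE.
(a2, Y): Agent 1 can switch to a3 (2 → 3). Not NE.
(a2, Z): Agent 1 can switch to a4 (-1 → 5). Not NE.
(The remaining 6 profiles each have a profitable deviation by the same check.)

No pure-strategy Nash equilibrium.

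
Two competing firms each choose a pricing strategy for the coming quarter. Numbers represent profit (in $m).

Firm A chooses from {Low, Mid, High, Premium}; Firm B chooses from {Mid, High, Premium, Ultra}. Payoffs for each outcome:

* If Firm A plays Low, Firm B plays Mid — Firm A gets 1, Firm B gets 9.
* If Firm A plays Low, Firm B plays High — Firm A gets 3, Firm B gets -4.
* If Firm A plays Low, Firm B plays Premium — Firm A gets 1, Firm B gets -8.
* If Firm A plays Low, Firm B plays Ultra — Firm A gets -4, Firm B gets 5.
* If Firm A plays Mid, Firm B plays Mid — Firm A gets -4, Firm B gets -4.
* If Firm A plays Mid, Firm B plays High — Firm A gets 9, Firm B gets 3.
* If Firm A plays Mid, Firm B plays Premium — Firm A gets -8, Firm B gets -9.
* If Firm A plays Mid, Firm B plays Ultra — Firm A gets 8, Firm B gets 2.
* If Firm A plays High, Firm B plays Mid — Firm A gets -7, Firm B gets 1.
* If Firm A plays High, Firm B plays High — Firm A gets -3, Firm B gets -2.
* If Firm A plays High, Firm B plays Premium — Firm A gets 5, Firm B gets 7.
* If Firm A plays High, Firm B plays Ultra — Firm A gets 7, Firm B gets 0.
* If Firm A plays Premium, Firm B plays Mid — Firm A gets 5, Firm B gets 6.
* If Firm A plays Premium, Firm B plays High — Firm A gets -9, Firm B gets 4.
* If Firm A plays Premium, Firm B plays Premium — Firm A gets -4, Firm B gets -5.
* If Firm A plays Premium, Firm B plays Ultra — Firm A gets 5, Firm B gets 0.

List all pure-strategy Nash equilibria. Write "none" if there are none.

Pure-strategy Nash equilibria: (Mid, High); (High, Premium); (Premium, Mid)

Firm A against Mid: payoffs 1, -4, -7, 5 → best response Premium.
Firm A against High: payoffs 3, 9, -3, -9 → best response Mid.
Firm A against Premium: payoffs 1, -8, 5, -4 → best response High.
Firm A against Ultra: payoffs -4, 8, 7, 5 → best response Mid.
Firm B against Low: payoffs 9, -4, -8, 5 → best response Mid.
Firm B against Mid: payoffs -4, 3, -9, 2 → best response High.
Firm B against High: payoffs 1, -2, 7, 0 → best response Premium.
Firm B against Premium: payoffs 6, 4, -5, 0 → best response Mid.
Mutual best responses: (Mid, High); (High, Premium); (Premium, Mid).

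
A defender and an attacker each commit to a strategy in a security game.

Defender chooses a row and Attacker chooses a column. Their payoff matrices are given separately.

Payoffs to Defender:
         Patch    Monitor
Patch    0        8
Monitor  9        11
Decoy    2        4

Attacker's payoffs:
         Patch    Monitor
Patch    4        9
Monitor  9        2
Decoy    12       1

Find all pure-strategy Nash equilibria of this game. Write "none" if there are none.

For each player, find the best response to each opponent profile; mutual best responses are the pure NE.
Defender against Patch: payoffs 0, 9, 2 → best response Monitor.
Defender against Monitor: payoffs 8, 11, 4 → best response Monitor.
Attacker against Patch: payoffs 4, 9 → best response Monitor.
Attacker against Monitor: payoffs 9, 2 → best response Patch.
Attacker against Decoy: payoffs 12, 1 → best response Patch.
Mutual best responses: (Monitor, Patch).

(Monitor, Patch)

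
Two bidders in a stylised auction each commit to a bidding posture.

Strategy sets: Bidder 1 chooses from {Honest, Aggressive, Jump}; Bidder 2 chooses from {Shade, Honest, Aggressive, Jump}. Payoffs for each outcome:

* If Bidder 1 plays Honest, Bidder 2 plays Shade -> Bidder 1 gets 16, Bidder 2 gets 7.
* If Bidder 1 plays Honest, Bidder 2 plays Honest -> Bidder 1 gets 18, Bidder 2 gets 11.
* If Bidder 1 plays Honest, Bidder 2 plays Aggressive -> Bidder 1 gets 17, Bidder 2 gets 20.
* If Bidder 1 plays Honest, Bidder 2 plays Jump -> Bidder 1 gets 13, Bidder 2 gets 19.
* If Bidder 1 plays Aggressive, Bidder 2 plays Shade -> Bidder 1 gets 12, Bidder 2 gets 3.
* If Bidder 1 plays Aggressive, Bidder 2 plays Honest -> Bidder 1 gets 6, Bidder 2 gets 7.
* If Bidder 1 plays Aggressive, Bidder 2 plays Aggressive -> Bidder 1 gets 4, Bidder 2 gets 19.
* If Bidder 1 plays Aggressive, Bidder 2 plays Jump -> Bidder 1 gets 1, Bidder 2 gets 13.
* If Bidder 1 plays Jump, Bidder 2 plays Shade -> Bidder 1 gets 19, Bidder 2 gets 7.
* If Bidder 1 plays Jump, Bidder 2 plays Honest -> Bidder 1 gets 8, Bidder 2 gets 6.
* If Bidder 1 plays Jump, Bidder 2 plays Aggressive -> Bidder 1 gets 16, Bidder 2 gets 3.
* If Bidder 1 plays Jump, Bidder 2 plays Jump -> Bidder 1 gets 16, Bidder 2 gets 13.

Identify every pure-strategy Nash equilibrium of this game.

Mark each player's best response to every combination of opponents' strategies; a profile where every player is best-responding is a pure Nash equilibrium.
Bidder 1 against Shade: payoffs 16, 12, 19 → best response Jump.
Bidder 1 against Honest: payoffs 18, 6, 8 → best response Honest.
Bidder 1 against Aggressive: payoffs 17, 4, 16 → best response Honest.
Bidder 1 against Jump: payoffs 13, 1, 16 → best response Jump.
Bidder 2 against Honest: payoffs 7, 11, 20, 19 → best response Aggressive.
Bidder 2 against Aggressive: payoffs 3, 7, 19, 13 → best response Aggressive.
Bidder 2 against Jump: payoffs 7, 6, 3, 13 → best response Jump.
Mutual best responses: (Honest, Aggressive); (Jump, Jump).

Pure-strategy Nash equilibria: (Honest, Aggressive), (Jump, Jump)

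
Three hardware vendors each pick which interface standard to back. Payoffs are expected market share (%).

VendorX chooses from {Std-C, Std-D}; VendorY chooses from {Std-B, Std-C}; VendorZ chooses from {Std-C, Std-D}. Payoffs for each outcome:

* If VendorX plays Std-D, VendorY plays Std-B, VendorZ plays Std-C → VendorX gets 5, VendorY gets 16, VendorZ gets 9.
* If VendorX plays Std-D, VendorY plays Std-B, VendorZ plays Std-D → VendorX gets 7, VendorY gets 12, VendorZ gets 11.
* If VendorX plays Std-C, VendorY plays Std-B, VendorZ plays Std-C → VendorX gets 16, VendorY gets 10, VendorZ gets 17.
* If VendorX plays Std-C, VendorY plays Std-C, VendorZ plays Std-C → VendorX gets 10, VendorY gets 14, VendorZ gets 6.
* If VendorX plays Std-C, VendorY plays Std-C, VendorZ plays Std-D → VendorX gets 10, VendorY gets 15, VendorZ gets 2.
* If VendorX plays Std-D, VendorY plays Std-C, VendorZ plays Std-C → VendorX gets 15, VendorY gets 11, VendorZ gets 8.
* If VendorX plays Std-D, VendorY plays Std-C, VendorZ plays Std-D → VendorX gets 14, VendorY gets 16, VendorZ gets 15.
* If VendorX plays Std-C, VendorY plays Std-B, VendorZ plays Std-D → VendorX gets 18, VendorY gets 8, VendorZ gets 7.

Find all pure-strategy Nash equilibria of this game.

The unique pure-strategy Nash equilibrium is (Std-D, Std-C, Std-D).

(Std-C, Std-B, Std-C): VendorY can switch to Std-C (10 → 14). Not NE.
(Std-C, Std-B, Std-D): VendorY can switch to Std-C (8 → 15). Not NE.
(Std-C, Std-C, Std-C): VendorX can switch to Std-D (10 → 15). Not NE.
(Std-C, Std-C, Std-D): VendorX can switch to Std-D (10 → 14). Not NE.
(Std-D, Std-B, Std-C): VendorX can switch to Std-C (5 → 16). Not NE.
(Std-D, Std-B, Std-D): VendorX can switch to Std-C (7 → 18). Not NE.
(Std-D, Std-C, Std-C): VendorY can switch to Std-B (11 → 16). Not NE.
(Std-D, Std-C, Std-D): VendorX gets 14, best alternative 10; VendorY gets 16, best alternative 12; VendorZ gets 15, best alternative 8. No profitable deviation — NE.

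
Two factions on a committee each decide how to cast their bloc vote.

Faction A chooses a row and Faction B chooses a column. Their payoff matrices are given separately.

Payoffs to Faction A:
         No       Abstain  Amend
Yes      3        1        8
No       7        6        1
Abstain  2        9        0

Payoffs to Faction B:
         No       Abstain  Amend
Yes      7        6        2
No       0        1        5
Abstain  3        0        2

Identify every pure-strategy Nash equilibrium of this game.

none

For each player, find the best response to each opponent profile; mutual best responses are the pure NE.
Faction A against No: payoffs 3, 7, 2 → best response No.
Faction A against Abstain: payoffs 1, 6, 9 → best response Abstain.
Faction A against Amend: payoffs 8, 1, 0 → best response Yes.
Faction B against Yes: payoffs 7, 6, 2 → best response No.
Faction B against No: payoffs 0, 1, 5 → best response Amend.
Faction B against Abstain: payoffs 3, 0, 2 → best response No.
No profile is a mutual best response for all players.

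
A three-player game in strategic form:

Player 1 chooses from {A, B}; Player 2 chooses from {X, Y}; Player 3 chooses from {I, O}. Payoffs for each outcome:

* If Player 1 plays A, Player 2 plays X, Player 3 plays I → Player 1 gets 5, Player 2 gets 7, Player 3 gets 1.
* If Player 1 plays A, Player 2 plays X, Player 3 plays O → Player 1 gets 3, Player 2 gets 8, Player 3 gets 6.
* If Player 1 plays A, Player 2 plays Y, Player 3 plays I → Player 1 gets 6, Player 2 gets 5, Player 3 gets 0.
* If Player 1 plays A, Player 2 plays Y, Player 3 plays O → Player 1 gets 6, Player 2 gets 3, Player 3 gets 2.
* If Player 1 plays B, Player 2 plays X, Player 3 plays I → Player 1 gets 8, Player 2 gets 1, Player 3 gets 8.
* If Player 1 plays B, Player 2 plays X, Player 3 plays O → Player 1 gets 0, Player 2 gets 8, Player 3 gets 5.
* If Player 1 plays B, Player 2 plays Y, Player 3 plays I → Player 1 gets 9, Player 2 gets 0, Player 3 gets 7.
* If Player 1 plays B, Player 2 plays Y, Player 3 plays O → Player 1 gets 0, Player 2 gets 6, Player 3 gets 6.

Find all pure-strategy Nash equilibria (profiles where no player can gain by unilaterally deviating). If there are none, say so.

Pure-strategy Nash equilibria: (A, X, O), (B, X, I)

For each strategy profile, look for a profitable unilateral deviation.
(A, X, I): Player 1 can switch to B (5 → 8). Not NE.
(A, X, O): Player 1 gets 3, best alternative 0; Player 2 gets 8, best alternative 3; Player 3 gets 6, best alternative 1. No profitable deviation — NE.
(A, Y, I): Player 1 can switch to B (6 → 9). Not NE.
(A, Y, O): Player 2 can switch to X (3 → 8). Not NE.
(B, X, I): Player 1 gets 8, best alternative 5; Player 2 gets 1, best alternative 0; Player 3 gets 8, best alternative 5. No profitable deviation — NE.
(B, X, O): Player 1 can switch to A (0 → 3). Not NE.
(B, Y, I): Player 2 can switch to X (0 → 1). Not NE.
(B, Y, O): Player 1 can switch to A (0 → 6). Not NE.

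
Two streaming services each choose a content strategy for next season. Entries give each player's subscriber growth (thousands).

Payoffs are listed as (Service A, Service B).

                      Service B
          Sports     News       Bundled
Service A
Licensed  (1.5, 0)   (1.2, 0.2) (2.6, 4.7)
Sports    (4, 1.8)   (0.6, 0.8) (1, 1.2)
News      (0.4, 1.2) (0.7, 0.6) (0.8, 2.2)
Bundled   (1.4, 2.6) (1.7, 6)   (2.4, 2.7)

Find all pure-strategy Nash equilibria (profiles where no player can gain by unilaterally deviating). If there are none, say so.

For each strategy profile, look for a profitable unilateral deviation.
(Licensed, Sports): Service A can switch to Sports (1.5 → 4). Not NE.
(Licensed, News): Service A can switch to Bundled (1.2 → 1.7). Not NE.
(Licensed, Bundled): Service A gets 2.6, best alternative 2.4; Service B gets 4.7, best alternative 0.2. No profitable deviation — NE.
(Sports, Sports): Service A gets 4, best alternative 1.5; Service B gets 1.8, best alternative 1.2. No profitable deviation — NE.
(Sports, News): Service A can switch to Licensed (0.6 → 1.2). Not NE.
(Sports, Bundled): Service A can switch to Licensed (1 → 2.6). Not NE.
(News, Sports): Service A can switch to Licensed (0.4 → 1.5). Not NE.
(News, News): Service A can switch to Licensed (0.7 → 1.2). Not NE.
(News, Bundled): Service A can switch to Licensed (0.8 → 2.6). Not NE.
(Bundled, Sports): Service A can switch to Licensed (1.4 → 1.5). Not NE.
(Bundled, News): Service A gets 1.7, best alternative 1.2; Service B gets 6, best alternative 2.7. No profitable deviation — NE.
(Bundled, Bundled): Service A can switch to Licensed (2.4 → 2.6). Not NE.

The pure Nash equilibria are (Licensed, Bundled) and (Sports, Sports) and (Bundled, News).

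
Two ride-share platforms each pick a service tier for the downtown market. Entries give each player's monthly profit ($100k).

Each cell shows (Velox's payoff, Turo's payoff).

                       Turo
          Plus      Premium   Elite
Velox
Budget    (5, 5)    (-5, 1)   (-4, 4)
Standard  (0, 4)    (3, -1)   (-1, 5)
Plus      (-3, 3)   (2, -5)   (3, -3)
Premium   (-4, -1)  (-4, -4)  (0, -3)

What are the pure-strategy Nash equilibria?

Velox against Plus: payoffs 5, 0, -3, -4 → best response Budget.
Velox against Premium: payoffs -5, 3, 2, -4 → best response Standard.
Velox against Elite: payoffs -4, -1, 3, 0 → best response Plus.
Turo against Budget: payoffs 5, 1, 4 → best response Plus.
Turo against Standard: payoffs 4, -1, 5 → best response Elite.
Turo against Plus: payoffs 3, -5, -3 → best response Plus.
Turo against Premium: payoffs -1, -4, -3 → best response Plus.
Mutual best responses: (Budget, Plus).

(Budget, Plus)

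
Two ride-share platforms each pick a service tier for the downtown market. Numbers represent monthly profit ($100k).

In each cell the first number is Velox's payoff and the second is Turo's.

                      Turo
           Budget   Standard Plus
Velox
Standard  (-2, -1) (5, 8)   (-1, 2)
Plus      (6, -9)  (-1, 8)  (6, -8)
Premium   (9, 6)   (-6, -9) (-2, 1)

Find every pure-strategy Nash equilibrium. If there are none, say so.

Velox against Budget: payoffs -2, 6, 9 → best response Premium.
Velox against Standard: payoffs 5, -1, -6 → best response Standard.
Velox against Plus: payoffs -1, 6, -2 → best response Plus.
Turo against Standard: payoffs -1, 8, 2 → best response Standard.
Turo against Plus: payoffs -9, 8, -8 → best response Standard.
Turo against Premium: payoffs 6, -9, 1 → best response Budget.
Mutual best responses: (Standard, Standard); (Premium, Budget).

Pure-strategy Nash equilibria: (Standard, Standard); (Premium, Budget)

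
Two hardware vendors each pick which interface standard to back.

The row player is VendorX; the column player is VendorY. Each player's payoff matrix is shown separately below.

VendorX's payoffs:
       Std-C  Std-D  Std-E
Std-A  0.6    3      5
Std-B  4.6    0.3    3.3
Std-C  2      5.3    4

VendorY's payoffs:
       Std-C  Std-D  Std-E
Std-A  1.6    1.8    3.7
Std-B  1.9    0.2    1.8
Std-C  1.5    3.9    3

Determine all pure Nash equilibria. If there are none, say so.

(Std-A, Std-C): VendorX can switch to Std-B (0.6 → 4.6). Not NE.
(Std-A, Std-D): VendorX can switch to Std-C (3 → 5.3). Not NE.
(Std-A, Std-E): VendorX gets 5, best alternative 4; VendorY gets 3.7, best alternative 1.8. No profitable deviation — NE.
(Std-B, Std-C): VendorX gets 4.6, best alternative 2; VendorY gets 1.9, best alternative 1.8. No profitable deviation — NE.
(Std-B, Std-D): VendorX can switch to Std-A (0.3 → 3). Not NE.
(Std-B, Std-E): VendorX can switch to Std-A (3.3 → 5). Not NE.
(Std-C, Std-C): VendorX can switch to Std-B (2 → 4.6). Not NE.
(Std-C, Std-D): VendorX gets 5.3, best alternative 3; VendorY gets 3.9, best alternative 3. No profitable deviation — NE.
(Std-C, Std-E): VendorX can switch to Std-A (4 → 5). Not NE.

(Std-A, Std-E); (Std-B, Std-C); (Std-C, Std-D)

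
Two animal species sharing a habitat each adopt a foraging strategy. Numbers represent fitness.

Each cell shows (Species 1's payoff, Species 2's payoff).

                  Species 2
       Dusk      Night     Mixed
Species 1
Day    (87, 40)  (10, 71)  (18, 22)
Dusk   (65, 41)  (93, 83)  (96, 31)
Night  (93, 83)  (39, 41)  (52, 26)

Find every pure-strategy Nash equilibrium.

Mark each player's best response to every combination of opponents' strategies; a profile where every player is best-responding is a pure Nash equilibrium.
Species 1 against Dusk: payoffs 87, 65, 93 → best response Night.
Species 1 against Night: payoffs 10, 93, 39 → best response Dusk.
Species 1 against Mixed: payoffs 18, 96, 52 → best response Dusk.
Species 2 against Day: payoffs 40, 71, 22 → best response Night.
Species 2 against Dusk: payoffs 41, 83, 31 → best response Night.
Species 2 against Night: payoffs 83, 41, 26 → best response Dusk.
Mutual best responses: (Dusk, Night); (Night, Dusk).

(Dusk, Night) and (Night, Dusk)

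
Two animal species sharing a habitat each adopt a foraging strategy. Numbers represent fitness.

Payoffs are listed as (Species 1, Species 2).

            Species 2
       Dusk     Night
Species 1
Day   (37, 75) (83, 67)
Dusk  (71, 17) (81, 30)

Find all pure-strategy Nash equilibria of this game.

none

(Day, Dusk): Species 1 can switch to Dusk (37 → 71). Not NE.
(Day, Night): Species 2 can switch to Dusk (67 → 75). Not NE.
(Dusk, Dusk): Species 2 can switch to Night (17 → 30). Not NE.
(Dusk, Night): Species 1 can switch to Day (81 → 83). Not NE.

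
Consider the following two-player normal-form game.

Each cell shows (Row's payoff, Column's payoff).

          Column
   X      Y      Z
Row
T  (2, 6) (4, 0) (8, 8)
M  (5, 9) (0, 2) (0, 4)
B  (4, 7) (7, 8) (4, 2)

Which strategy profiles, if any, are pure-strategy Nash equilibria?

Pure-strategy Nash equilibria: (T, Z), (M, X), (B, Y)

Mark each player's best response to every combination of opponents' strategies; a profile where every player is best-responding is a pure Nash equilibrium.
Row against X: payoffs 2, 5, 4 → best response M.
Row against Y: payoffs 4, 0, 7 → best response B.
Row against Z: payoffs 8, 0, 4 → best response T.
Column against T: payoffs 6, 0, 8 → best response Z.
Column against M: payoffs 9, 2, 4 → best response X.
Column against B: payoffs 7, 8, 2 → best response Y.
Mutual best responses: (T, Z); (M, X); (B, Y).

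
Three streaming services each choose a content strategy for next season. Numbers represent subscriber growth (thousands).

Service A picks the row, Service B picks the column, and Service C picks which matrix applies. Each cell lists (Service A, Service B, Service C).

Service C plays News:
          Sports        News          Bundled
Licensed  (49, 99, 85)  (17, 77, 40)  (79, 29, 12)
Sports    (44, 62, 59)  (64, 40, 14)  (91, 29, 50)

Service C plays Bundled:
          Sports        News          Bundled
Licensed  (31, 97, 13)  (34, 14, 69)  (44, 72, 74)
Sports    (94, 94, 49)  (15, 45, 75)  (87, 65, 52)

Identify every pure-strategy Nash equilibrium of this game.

Check each profile: it is a Nash equilibrium iff no player can strictly gain by switching unilaterally.
(Licensed, Sports, News): Service A gets 49, best alternative 44; Service B gets 99, best alternative 77; Service C gets 85, best alternative 13. No profitable deviation — NE.
(Licensed, Sports, Bundled): Service A can switch to Sports (31 → 94). Not NE.
(Licensed, News, News): Service A can switch to Sports (17 → 64). Not NE.
(Licensed, News, Bundled): Service B can switch to Sports (14 → 97). Not NE.
(Licensed, Bundled, News): Service A can switch to Sports (79 → 91). Not NE.
(Licensed, Bundled, Bundled): Service A can switch to Sports (44 → 87). Not NE.
(Sports, Sports, News): Service A can switch to Licensed (44 → 49). Not NE.
(Sports, Sports, Bundled): Service C can switch to News (49 → 59). Not NE.
(Sports, News, News): Service B can switch to Sports (40 → 62). Not NE.
(Sports, News, Bundled): Service A can switch to Licensed (15 → 34). Not NE.
(Sports, Bundled, News): Service B can switch to Sports (29 → 62). Not NE.
(Sports, Bundled, Bundled): Service B can switch to Sports (65 → 94). Not NE.

The unique pure-strategy Nash equilibrium is (Licensed, Sports, News).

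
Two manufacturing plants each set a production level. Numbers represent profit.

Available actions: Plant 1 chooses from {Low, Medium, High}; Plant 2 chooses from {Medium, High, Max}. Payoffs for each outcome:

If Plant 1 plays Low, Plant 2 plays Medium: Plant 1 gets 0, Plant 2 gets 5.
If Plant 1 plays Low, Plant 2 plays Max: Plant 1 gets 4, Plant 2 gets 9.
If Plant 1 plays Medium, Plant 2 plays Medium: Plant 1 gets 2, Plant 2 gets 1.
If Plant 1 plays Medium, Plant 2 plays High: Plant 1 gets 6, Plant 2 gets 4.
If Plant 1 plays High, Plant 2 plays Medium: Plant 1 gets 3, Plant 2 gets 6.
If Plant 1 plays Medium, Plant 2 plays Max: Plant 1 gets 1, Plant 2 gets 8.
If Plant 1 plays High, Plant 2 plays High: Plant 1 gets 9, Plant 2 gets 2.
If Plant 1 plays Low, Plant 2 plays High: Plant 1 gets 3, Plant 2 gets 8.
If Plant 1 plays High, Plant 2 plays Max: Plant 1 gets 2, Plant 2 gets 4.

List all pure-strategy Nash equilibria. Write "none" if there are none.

The pure Nash equilibria are (Low, Max), (High, Medium).

Plant 1 against Medium: payoffs 0, 2, 3 → best response High.
Plant 1 against High: payoffs 3, 6, 9 → best response High.
Plant 1 against Max: payoffs 4, 1, 2 → best response Low.
Plant 2 against Low: payoffs 5, 8, 9 → best response Max.
Plant 2 against Medium: payoffs 1, 4, 8 → best response Max.
Plant 2 against High: payoffs 6, 2, 4 → best response Medium.
Mutual best responses: (Low, Max); (High, Medium).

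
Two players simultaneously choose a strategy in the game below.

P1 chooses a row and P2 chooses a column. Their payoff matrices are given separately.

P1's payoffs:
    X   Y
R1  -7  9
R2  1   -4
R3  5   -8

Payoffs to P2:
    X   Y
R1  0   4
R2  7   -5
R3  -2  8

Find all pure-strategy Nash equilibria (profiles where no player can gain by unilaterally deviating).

Check each profile: it is a Nash equilibrium iff no player can strictly gain by switching unilaterally.
(R1, X): P1 can switch to R2 (-7 → 1). Not NE.
(R1, Y): P1 gets 9, best alternative -4; P2 gets 4, best alternative 0. No profitable deviation — NE.
(R2, X): P1 can switch to R3 (1 → 5). Not NE.
(R2, Y): P1 can switch to R1 (-4 → 9). Not NE.
(R3, X): P2 can switch to Y (-2 → 8). Not NE.
(R3, Y): P1 can switch to R1 (-8 → 9). Not NE.

The unique pure-strategy Nash equilibrium is (R1, Y).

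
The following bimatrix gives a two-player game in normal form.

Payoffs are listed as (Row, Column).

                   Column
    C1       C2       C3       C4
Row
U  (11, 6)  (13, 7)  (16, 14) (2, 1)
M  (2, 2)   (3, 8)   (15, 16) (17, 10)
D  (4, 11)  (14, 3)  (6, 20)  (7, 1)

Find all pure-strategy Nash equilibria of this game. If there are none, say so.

(U, C3)

For each strategy profile, look for a profitable unilateral deviation.
(U, C1): Column can switch to C2 (6 → 7). Not NE.
(U, C2): Row can switch to D (13 → 14). Not NE.
(U, C3): Row gets 16, best alternative 15; Column gets 14, best alternative 7. No profitable deviation — NE.
(U, C4): Row can switch to M (2 → 17). Not NE.
(M, C1): Row can switch to U (2 → 11). Not NE.
(M, C2): Row can switch to U (3 → 13). Not NE.
(M, C3): Row can switch to U (15 → 16). Not NE.
(M, C4): Column can switch to C3 (10 → 16). Not NE.
(D, C1): Row can switch to U (4 → 11). Not NE.
(The remaining 3 profiles each have a profitable deviation by the same check.)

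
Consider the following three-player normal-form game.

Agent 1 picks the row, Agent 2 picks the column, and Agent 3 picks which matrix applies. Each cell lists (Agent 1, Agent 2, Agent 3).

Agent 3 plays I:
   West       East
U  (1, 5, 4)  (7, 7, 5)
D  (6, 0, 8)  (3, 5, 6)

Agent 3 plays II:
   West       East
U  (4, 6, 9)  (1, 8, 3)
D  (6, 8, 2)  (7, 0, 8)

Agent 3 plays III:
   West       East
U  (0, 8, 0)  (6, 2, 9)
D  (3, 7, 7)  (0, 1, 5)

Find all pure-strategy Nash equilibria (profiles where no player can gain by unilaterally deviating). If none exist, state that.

none

For each strategy profile, look for a profitable unilateral deviation.
(U, West, I): Agent 1 can switch to D (1 → 6). Not NE.
(U, West, II): Agent 1 can switch to D (4 → 6). Not NE.
(U, West, III): Agent 1 can switch to D (0 → 3). Not NE.
(U, East, I): Agent 3 can switch to III (5 → 9). Not NE.
(U, East, II): Agent 1 can switch to D (1 → 7). Not NE.
(U, East, III): Agent 2 can switch to West (2 → 8). Not NE.
(D, West, I): Agent 2 can switch to East (0 → 5). Not NE.
(D, West, II): Agent 3 can switch to I (2 → 8). Not NE.
(D, West, III): Agent 3 can switch to I (7 → 8). Not NE.
(D, East, I): Agent 1 can switch to U (3 → 7). Not NE.
(D, East, II): Agent 2 can switch to West (0 → 8). Not NE.
(D, East, III): Agent 1 can switch to U (0 → 6). Not NE.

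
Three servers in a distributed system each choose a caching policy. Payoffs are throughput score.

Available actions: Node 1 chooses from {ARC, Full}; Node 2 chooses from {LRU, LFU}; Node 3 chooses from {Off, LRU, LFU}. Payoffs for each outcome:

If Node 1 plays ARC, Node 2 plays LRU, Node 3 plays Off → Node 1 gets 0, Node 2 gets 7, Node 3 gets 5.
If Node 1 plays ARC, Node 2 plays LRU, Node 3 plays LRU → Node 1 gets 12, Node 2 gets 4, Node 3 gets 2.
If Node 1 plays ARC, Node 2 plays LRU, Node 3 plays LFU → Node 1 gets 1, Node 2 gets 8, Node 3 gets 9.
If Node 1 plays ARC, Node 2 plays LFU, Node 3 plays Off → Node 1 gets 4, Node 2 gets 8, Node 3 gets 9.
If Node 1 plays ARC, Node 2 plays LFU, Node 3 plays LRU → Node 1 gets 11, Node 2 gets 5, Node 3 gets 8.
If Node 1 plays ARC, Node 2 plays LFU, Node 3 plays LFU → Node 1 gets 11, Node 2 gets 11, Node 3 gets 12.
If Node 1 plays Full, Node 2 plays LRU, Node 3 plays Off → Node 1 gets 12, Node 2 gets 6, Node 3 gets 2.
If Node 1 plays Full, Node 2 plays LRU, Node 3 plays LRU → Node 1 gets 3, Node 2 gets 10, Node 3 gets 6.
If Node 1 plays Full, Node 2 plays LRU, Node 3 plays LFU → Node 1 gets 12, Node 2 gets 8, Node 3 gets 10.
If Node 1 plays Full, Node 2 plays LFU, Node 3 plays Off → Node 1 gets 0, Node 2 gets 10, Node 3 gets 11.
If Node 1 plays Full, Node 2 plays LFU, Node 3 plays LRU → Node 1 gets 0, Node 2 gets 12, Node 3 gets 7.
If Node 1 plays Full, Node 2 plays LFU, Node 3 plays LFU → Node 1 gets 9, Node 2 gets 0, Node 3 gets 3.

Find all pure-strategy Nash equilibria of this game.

(ARC, LFU, LFU) and (Full, LRU, LFU)

Check each profile: it is a Nash equilibrium iff no player can strictly gain by switching unilaterally.
(ARC, LRU, Off): Node 1 can switch to Full (0 → 12). Not NE.
(ARC, LRU, LRU): Node 2 can switch to LFU (4 → 5). Not NE.
(ARC, LRU, LFU): Node 1 can switch to Full (1 → 12). Not NE.
(ARC, LFU, Off): Node 3 can switch to LFU (9 → 12). Not NE.
(ARC, LFU, LRU): Node 3 can switch to Off (8 → 9). Not NE.
(ARC, LFU, LFU): Node 1 gets 11, best alternative 9; Node 2 gets 11, best alternative 8; Node 3 gets 12, best alternative 9. No profitable deviation — NE.
(Full, LRU, Off): Node 2 can switch to LFU (6 → 10). Not NE.
(Full, LRU, LFU): Node 1 gets 12, best alternative 1; Node 2 gets 8, best alternative 0; Node 3 gets 10, best alternative 6. No profitable deviation — NE.
(The remaining 4 profiles each have a profitable deviation by the same check.)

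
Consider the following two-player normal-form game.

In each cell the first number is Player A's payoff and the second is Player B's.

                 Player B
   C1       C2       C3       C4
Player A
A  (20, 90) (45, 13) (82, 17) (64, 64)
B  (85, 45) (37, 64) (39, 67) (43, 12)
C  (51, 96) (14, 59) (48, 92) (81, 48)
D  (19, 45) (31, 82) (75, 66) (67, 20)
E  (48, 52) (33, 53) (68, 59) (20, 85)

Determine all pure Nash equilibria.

none

For each strategy profile, look for a profitable unilateral deviation.
(A, C1): Player A can switch to B (20 → 85). Not NE.
(A, C2): Player B can switch to C1 (13 → 90). Not NE.
(A, C3): Player B can switch to C1 (17 → 90). Not NE.
(A, C4): Player A can switch to C (64 → 81). Not NE.
(B, C1): Player B can switch to C2 (45 → 64). Not NE.
(B, C2): Player A can switch to A (37 → 45). Not NE.
(The remaining 14 profiles each have a profitable deviation by the same check.)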